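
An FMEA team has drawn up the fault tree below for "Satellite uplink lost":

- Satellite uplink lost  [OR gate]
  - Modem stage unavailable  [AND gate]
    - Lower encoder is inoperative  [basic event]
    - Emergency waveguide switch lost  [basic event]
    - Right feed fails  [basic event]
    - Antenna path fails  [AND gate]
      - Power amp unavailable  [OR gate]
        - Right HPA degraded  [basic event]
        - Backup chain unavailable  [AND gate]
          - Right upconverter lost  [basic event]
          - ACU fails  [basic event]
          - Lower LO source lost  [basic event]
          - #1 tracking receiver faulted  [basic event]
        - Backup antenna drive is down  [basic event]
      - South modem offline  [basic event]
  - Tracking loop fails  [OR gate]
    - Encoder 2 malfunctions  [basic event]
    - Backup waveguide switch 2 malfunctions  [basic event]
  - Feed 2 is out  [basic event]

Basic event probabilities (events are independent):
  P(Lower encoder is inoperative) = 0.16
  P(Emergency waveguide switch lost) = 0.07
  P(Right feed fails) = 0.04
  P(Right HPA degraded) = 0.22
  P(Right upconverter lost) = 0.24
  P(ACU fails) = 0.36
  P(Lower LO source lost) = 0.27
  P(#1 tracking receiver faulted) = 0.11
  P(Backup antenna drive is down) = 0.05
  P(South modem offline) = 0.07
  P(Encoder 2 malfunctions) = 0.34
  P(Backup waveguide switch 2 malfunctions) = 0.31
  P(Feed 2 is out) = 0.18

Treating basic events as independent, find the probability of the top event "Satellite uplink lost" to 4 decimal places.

0.6266

P(Backup chain unavailable) [AND] = 0.24 × 0.36 × 0.27 × 0.11 = 0.002566
P(Power amp unavailable) [OR] = 1 − (1−0.22) × (1−0.002566) × (1−0.05) = 0.260901
P(Antenna path fails) [AND] = 0.260901 × 0.07 = 0.018263
P(Modem stage unavailable) [AND] = 0.16 × 0.07 × 0.04 × 0.018263 = 0.000008
P(Tracking loop fails) [OR] = 1 − (1−0.34) × (1−0.31) = 0.544600
P(Satellite uplink lost) [OR] = 1 − (1−0.000008) × (1−0.544600) × (1−0.18) = 0.626575
Rounded to 4 decimal places: P(Satellite uplink lost) ≈ 0.6266.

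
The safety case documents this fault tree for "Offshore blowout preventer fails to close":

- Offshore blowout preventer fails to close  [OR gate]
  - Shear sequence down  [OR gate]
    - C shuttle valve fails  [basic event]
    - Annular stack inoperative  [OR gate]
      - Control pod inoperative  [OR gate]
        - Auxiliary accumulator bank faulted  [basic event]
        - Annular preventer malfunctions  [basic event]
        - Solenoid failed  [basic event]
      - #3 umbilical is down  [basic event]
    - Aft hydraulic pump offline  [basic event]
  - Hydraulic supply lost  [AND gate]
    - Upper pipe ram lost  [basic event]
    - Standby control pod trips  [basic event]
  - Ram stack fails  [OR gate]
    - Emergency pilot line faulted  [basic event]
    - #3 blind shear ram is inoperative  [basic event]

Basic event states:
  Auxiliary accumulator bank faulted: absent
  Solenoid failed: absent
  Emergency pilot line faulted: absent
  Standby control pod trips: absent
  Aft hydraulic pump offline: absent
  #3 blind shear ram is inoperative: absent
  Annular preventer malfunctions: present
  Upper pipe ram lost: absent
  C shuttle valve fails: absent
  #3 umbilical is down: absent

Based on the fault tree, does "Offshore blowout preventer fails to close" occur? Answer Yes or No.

Yes

Control pod inoperative [OR]: Auxiliary accumulator bank faulted=not, Annular preventer malfunctions=occurs, Solenoid failed=not → at least one input occurs → occurs.
Annular stack inoperative [OR]: Control pod inoperative=occurs, #3 umbilical is down=not → at least one input occurs → occurs.
Shear sequence down [OR]: C shuttle valve fails=not, Annular stack inoperative=occurs, Aft hydraulic pump offline=not → at least one input occurs → occurs.
Hydraulic supply lost [AND]: Upper pipe ram lost=not, Standby control pod trips=not → not all inputs occur → does not occur.
Ram stack fails [OR]: Emergency pilot line faulted=not, #3 blind shear ram is inoperative=not → no input occurs → does not occur.
Offshore blowout preventer fails to close [OR]: Shear sequence down=occurs, Hydraulic supply lost=not, Ram stack fails=not → at least one input occurs → occurs.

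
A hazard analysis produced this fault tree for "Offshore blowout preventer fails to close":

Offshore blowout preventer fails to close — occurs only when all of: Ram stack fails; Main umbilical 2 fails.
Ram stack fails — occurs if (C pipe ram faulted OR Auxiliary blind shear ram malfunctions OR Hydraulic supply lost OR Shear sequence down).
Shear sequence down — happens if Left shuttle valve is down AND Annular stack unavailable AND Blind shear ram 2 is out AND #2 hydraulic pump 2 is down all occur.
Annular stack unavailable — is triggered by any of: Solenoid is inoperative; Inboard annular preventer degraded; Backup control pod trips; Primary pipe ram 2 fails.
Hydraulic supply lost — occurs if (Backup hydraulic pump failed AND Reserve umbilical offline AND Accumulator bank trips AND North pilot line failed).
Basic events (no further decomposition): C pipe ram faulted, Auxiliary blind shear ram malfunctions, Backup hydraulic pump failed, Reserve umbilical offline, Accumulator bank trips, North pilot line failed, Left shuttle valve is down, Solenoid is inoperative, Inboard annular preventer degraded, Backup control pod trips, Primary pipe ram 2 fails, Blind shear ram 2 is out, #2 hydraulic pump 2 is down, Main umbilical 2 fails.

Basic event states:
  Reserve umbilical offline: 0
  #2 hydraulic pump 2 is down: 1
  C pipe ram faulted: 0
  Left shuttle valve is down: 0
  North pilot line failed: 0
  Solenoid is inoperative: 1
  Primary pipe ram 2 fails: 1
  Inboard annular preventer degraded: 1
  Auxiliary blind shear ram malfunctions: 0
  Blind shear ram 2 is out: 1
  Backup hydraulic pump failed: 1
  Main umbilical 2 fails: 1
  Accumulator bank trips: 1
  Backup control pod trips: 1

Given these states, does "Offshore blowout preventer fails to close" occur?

No

Hydraulic supply lost [AND]: Backup hydraulic pump failed=occurs, Reserve umbilical offline=not, Accumulator bank trips=occurs, North pilot line failed=not → not all inputs occur → does not occur.
Annular stack unavailable [OR]: Solenoid is inoperative=occurs, Inboard annular preventer degraded=occurs, Backup control pod trips=occurs, Primary pipe ram 2 fails=occurs → at least one input occurs → occurs.
Shear sequence down [AND]: Left shuttle valve is down=not, Annular stack unavailable=occurs, Blind shear ram 2 is out=occurs, #2 hydraulic pump 2 is down=occurs → not all inputs occur → does not occur.
Ram stack fails [OR]: C pipe ram faulted=not, Auxiliary blind shear ram malfunctions=not, Hydraulic supply lost=not, Shear sequence down=not → no input occurs → does not occur.
Offshore blowout preventer fails to close [AND]: Ram stack fails=not, Main umbilical 2 fails=occurs → not all inputs occur → does not occur.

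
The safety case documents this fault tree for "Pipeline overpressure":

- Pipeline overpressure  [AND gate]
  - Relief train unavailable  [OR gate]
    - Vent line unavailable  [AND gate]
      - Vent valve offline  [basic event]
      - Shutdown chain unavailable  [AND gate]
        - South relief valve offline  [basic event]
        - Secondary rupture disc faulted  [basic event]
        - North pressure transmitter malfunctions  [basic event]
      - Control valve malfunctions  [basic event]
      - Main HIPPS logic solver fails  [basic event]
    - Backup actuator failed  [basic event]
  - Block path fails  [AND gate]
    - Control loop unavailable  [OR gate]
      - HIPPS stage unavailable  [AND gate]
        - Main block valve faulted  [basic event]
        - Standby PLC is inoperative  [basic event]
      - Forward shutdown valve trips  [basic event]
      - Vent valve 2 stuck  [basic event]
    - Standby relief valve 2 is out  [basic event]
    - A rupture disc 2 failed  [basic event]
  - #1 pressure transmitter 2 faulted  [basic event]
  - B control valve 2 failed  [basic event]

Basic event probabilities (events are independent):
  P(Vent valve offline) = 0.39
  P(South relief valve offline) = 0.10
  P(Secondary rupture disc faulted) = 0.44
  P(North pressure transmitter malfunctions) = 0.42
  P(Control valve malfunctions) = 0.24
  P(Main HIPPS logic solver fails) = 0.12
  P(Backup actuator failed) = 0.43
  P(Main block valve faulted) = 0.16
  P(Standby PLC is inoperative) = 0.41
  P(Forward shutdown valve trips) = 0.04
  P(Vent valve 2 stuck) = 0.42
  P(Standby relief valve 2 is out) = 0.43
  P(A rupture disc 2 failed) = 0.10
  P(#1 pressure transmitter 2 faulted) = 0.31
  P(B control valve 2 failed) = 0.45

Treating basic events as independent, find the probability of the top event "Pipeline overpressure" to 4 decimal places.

0.0012

P(Shutdown chain unavailable) [AND] = 0.10 × 0.44 × 0.42 = 0.018480
P(Vent line unavailable) [AND] = 0.39 × 0.018480 × 0.24 × 0.12 = 0.000208
P(Relief train unavailable) [OR] = 1 − (1−0.000208) × (1−0.43) = 0.430119
P(HIPPS stage unavailable) [AND] = 0.16 × 0.41 = 0.065600
P(Control loop unavailable) [OR] = 1 − (1−0.065600) × (1−0.04) × (1−0.42) = 0.479726
P(Block path fails) [AND] = 0.479726 × 0.43 × 0.10 = 0.020628
P(Pipeline overpressure) [AND] = 0.430119 × 0.020628 × 0.31 × 0.45 = 0.001238
Rounded to 4 decimal places: P(Pipeline overpressure) ≈ 0.0012.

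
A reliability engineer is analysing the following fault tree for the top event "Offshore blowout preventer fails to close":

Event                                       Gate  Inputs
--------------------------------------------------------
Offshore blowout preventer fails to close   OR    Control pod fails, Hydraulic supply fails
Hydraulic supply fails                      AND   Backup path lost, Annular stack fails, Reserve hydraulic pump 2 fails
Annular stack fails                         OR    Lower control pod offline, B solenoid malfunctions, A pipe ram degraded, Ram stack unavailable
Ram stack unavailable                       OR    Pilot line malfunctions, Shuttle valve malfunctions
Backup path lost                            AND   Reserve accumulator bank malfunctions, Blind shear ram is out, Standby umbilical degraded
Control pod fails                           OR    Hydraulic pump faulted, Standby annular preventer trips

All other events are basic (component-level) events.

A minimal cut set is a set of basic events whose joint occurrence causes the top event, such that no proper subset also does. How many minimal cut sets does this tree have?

Control pod fails [OR]: union of children's cut sets → 2 cut set(s).
Backup path lost [AND]: one cut set from each child combined → 1 × 1 × 1 = 1 cut set(s).
Ram stack unavailable [OR]: union of children's cut sets → 2 cut set(s).
Annular stack fails [OR]: union of children's cut sets → 5 cut set(s).
Hydraulic supply fails [AND]: one cut set from each child combined → 1 × 5 × 1 = 5 cut set(s).
Offshore blowout preventer fails to close [OR]: union of children's cut sets → 7 cut set(s).
Minimal cut sets: {Hydraulic pump faulted}; {Standby annular preventer trips}; {Blind shear ram is out, Lower control pod offline, Reserve accumulator bank malfunctions, Reserve hydraulic pump 2 fails, Standby umbilical degraded}; {B solenoid malfunctions, Blind shear ram is out, Reserve accumulator bank malfunctions, Reserve hydraulic pump 2 fails, Standby umbilical degraded}; {A pipe ram degraded, Blind shear ram is out, Reserve accumulator bank malfunctions, Reserve hydraulic pump 2 fails, Standby umbilical degraded}; {Blind shear ram is out, Pilot line malfunctions, Reserve accumulator bank malfunctions, Reserve hydraulic pump 2 fails, Standby umbilical degraded}; {Blind shear ram is out, Reserve accumulator bank malfunctions, Reserve hydraulic pump 2 fails, Shuttle valve malfunctions, Standby umbilical degraded}.

7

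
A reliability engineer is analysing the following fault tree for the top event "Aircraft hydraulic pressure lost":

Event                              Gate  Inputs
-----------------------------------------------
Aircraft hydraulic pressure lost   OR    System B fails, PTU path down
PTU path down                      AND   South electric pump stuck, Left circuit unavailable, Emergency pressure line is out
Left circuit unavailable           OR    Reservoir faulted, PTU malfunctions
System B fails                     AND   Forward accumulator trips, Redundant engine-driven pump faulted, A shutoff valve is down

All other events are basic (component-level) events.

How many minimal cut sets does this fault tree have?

3

System B fails [AND]: one cut set from each child combined → 1 × 1 × 1 = 1 cut set(s).
Left circuit unavailable [OR]: union of children's cut sets → 2 cut set(s).
PTU path down [AND]: one cut set from each child combined → 1 × 2 × 1 = 2 cut set(s).
Aircraft hydraulic pressure lost [OR]: union of children's cut sets → 3 cut set(s).
Minimal cut sets: {A shutoff valve is down, Forward accumulator trips, Redundant engine-driven pump faulted}; {Emergency pressure line is out, Reservoir faulted, South electric pump stuck}; {Emergency pressure line is out, PTU malfunctions, South electric pump stuck}.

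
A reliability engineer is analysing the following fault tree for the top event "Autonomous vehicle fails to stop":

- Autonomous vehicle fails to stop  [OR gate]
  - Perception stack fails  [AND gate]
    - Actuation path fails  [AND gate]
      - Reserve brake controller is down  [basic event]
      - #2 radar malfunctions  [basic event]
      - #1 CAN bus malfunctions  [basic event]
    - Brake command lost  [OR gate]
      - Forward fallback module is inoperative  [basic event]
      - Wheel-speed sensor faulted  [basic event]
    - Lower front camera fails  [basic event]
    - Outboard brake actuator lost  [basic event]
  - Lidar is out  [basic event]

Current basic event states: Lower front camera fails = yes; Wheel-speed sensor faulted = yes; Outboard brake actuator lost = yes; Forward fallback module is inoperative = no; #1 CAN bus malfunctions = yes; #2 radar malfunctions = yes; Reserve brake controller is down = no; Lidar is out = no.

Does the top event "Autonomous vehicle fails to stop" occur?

Actuation path fails [AND]: Reserve brake controller is down=not, #2 radar malfunctions=occurs, #1 CAN bus malfunctions=occurs → not all inputs occur → does not occur.
Brake command lost [OR]: Forward fallback module is inoperative=not, Wheel-speed sensor faulted=occurs → at least one input occurs → occurs.
Perception stack fails [AND]: Actuation path fails=not, Brake command lost=occurs, Lower front camera fails=occurs, Outboard brake actuator lost=occurs → not all inputs occur → does not occur.
Autonomous vehicle fails to stop [OR]: Perception stack fails=not, Lidar is out=not → no input occurs → does not occur.

No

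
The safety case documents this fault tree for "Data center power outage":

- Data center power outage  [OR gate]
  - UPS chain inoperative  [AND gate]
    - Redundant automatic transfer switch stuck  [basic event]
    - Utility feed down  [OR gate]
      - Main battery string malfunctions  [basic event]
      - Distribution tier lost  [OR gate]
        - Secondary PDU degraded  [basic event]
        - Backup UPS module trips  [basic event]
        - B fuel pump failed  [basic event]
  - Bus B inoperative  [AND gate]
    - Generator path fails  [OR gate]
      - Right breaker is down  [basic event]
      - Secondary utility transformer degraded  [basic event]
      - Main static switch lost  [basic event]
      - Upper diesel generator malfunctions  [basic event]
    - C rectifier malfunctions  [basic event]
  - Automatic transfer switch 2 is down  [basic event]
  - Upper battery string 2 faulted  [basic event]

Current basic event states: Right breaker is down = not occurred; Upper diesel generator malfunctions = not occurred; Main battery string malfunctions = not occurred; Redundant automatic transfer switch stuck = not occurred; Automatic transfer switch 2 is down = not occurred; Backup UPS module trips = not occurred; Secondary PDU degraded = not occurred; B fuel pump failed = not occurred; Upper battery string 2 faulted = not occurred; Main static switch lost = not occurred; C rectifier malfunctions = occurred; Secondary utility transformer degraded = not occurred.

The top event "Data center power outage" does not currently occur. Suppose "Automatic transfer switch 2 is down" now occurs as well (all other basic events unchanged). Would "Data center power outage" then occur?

Counterfactual: set "Automatic transfer switch 2 is down" to occurred.
Distribution tier lost [OR]: Secondary PDU degraded=not, Backup UPS module trips=not, B fuel pump failed=not → no input occurs → does not occur.
Utility feed down [OR]: Main battery string malfunctions=not, Distribution tier lost=not → no input occurs → does not occur.
UPS chain inoperative [AND]: Redundant automatic transfer switch stuck=not, Utility feed down=not → not all inputs occur → does not occur.
Generator path fails [OR]: Right breaker is down=not, Secondary utility transformer degraded=not, Main static switch lost=not, Upper diesel generator malfunctions=not → no input occurs → does not occur.
Bus B inoperative [AND]: Generator path fails=not, C rectifier malfunctions=occurs → not all inputs occur → does not occur.
Data center power outage [OR]: UPS chain inoperative=not, Bus B inoperative=not, Automatic transfer switch 2 is down=occurs, Upper battery string 2 faulted=not → at least one input occurs → occurs.

Yes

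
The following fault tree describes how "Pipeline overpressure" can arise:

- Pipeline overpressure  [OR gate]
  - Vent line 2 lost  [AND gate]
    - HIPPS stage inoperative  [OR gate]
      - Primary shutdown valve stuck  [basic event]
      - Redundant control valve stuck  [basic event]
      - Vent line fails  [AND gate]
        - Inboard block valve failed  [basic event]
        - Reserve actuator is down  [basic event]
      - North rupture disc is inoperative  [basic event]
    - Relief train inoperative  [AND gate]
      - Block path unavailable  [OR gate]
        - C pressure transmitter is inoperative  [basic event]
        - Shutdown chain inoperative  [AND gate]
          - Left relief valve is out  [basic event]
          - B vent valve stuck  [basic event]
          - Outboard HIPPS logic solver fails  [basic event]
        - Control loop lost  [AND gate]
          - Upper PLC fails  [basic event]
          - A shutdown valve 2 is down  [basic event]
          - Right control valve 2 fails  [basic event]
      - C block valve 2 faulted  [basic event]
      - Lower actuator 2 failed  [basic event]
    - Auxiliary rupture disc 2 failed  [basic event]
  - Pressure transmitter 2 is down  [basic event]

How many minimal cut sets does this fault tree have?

13

Vent line fails [AND]: one cut set from each child combined → 1 × 1 = 1 cut set(s).
HIPPS stage inoperative [OR]: union of children's cut sets → 4 cut set(s).
Shutdown chain inoperative [AND]: one cut set from each child combined → 1 × 1 × 1 = 1 cut set(s).
Control loop lost [AND]: one cut set from each child combined → 1 × 1 × 1 = 1 cut set(s).
Block path unavailable [OR]: union of children's cut sets → 3 cut set(s).
Relief train inoperative [AND]: one cut set from each child combined → 3 × 1 × 1 = 3 cut set(s).
Vent line 2 lost [AND]: one cut set from each child combined → 4 × 3 × 1 = 12 cut set(s).
Pipeline overpressure [OR]: union of children's cut sets → 13 cut set(s).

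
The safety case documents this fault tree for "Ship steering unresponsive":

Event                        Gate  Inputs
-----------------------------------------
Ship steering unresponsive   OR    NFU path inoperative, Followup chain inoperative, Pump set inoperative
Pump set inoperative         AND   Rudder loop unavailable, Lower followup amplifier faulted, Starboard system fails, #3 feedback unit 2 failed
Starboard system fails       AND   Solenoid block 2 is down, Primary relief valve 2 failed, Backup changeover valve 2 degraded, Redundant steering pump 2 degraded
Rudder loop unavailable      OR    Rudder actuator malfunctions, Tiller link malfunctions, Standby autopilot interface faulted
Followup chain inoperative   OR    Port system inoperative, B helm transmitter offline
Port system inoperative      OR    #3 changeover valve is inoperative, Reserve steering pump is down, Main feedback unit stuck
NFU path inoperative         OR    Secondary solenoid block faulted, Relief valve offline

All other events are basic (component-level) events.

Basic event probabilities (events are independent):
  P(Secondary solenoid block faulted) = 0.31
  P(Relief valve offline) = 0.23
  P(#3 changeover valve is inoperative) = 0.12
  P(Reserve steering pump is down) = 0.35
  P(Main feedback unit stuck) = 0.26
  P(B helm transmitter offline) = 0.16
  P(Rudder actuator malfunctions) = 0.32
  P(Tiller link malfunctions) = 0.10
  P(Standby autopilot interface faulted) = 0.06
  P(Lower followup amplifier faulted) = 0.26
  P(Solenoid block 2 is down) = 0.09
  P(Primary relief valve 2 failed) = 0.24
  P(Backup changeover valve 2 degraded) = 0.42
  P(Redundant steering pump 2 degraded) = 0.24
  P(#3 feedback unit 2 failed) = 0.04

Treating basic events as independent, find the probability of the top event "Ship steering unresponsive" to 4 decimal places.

0.8111

P(NFU path inoperative) [OR] = 1 − (1−0.31) × (1−0.23) = 0.468700
P(Port system inoperative) [OR] = 1 − (1−0.12) × (1−0.35) × (1−0.26) = 0.576720
P(Followup chain inoperative) [OR] = 1 − (1−0.576720) × (1−0.16) = 0.644445
P(Rudder loop unavailable) [OR] = 1 − (1−0.32) × (1−0.10) × (1−0.06) = 0.424720
P(Starboard system fails) [AND] = 0.09 × 0.24 × 0.42 × 0.24 = 0.002177
P(Pump set inoperative) [AND] = 0.424720 × 0.26 × 0.002177 × 0.04 = 0.000010
P(Ship steering unresponsive) [OR] = 1 − (1−0.468700) × (1−0.644445) × (1−0.000010) = 0.811096
Rounded to 4 decimal places: P(Ship steering unresponsive) ≈ 0.8111.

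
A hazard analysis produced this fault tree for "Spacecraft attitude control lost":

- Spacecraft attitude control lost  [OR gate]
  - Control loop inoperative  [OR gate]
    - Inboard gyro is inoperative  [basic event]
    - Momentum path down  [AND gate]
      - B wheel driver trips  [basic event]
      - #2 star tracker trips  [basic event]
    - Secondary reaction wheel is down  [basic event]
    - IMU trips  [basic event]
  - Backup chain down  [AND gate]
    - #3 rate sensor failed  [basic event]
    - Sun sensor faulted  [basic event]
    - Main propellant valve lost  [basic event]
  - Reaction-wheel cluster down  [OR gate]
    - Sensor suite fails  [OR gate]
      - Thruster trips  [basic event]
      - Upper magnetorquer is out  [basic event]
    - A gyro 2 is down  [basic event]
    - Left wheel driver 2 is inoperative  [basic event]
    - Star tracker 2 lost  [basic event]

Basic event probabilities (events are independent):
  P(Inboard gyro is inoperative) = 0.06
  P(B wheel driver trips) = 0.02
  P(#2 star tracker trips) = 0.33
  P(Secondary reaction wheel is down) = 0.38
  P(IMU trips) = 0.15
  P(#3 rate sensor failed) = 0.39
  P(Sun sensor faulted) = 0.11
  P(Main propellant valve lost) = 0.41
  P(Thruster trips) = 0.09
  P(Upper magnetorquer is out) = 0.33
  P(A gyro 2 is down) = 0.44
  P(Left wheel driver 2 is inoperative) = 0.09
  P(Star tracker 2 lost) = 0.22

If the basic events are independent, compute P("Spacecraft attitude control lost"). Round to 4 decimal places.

P(Momentum path down) [AND] = 0.02 × 0.33 = 0.006600
P(Control loop inoperative) [OR] = 1 − (1−0.06) × (1−0.006600) × (1−0.38) × (1−0.15) = 0.507890
P(Backup chain down) [AND] = 0.39 × 0.11 × 0.41 = 0.017589
P(Sensor suite fails) [OR] = 1 − (1−0.09) × (1−0.33) = 0.390300
P(Reaction-wheel cluster down) [OR] = 1 − (1−0.390300) × (1−0.44) × (1−0.09) × (1−0.22) = 0.757652
P(Spacecraft attitude control lost) [OR] = 1 − (1−0.507890) × (1−0.017589) × (1−0.757652) = 0.882836
Rounded to 4 decimal places: P(Spacecraft attitude control lost) ≈ 0.8828.

0.8828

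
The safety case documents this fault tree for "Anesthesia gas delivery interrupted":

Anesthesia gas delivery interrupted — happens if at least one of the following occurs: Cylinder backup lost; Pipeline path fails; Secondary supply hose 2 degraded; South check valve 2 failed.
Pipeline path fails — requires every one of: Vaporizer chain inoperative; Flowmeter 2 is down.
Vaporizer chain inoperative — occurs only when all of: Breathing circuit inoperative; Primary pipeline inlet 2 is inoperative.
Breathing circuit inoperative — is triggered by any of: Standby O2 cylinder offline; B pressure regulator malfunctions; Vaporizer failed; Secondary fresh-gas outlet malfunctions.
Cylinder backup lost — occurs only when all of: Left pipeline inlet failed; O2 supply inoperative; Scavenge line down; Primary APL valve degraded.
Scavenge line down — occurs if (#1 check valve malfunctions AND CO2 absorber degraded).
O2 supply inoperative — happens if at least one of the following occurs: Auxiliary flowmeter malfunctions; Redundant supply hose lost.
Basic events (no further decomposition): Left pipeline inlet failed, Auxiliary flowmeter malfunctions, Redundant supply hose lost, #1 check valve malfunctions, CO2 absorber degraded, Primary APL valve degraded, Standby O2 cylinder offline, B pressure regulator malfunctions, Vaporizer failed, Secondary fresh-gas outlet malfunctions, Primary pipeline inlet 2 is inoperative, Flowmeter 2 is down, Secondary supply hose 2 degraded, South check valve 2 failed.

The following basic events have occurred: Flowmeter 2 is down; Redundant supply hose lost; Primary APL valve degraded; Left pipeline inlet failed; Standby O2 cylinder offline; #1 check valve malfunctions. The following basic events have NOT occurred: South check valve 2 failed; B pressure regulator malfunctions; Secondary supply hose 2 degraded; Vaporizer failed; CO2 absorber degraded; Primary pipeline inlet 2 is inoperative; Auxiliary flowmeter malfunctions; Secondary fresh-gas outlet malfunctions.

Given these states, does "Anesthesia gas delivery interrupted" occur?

No

O2 supply inoperative [OR]: Auxiliary flowmeter malfunctions=not, Redundant supply hose lost=occurs → at least one input occurs → occurs.
Scavenge line down [AND]: #1 check valve malfunctions=occurs, CO2 absorber degraded=not → not all inputs occur → does not occur.
Cylinder backup lost [AND]: Left pipeline inlet failed=occurs, O2 supply inoperative=occurs, Scavenge line down=not, Primary APL valve degraded=occurs → not all inputs occur → does not occur.
Breathing circuit inoperative [OR]: Standby O2 cylinder offline=occurs, B pressure regulator malfunctions=not, Vaporizer failed=not, Secondary fresh-gas outlet malfunctions=not → at least one input occurs → occurs.
Vaporizer chain inoperative [AND]: Breathing circuit inoperative=occurs, Primary pipeline inlet 2 is inoperative=not → not all inputs occur → does not occur.
Pipeline path fails [AND]: Vaporizer chain inoperative=not, Flowmeter 2 is down=occurs → not all inputs occur → does not occur.
Anesthesia gas delivery interrupted [OR]: Cylinder backup lost=not, Pipeline path fails=not, Secondary supply hose 2 degraded=not, South check valve 2 failed=not → no input occurs → does not occur.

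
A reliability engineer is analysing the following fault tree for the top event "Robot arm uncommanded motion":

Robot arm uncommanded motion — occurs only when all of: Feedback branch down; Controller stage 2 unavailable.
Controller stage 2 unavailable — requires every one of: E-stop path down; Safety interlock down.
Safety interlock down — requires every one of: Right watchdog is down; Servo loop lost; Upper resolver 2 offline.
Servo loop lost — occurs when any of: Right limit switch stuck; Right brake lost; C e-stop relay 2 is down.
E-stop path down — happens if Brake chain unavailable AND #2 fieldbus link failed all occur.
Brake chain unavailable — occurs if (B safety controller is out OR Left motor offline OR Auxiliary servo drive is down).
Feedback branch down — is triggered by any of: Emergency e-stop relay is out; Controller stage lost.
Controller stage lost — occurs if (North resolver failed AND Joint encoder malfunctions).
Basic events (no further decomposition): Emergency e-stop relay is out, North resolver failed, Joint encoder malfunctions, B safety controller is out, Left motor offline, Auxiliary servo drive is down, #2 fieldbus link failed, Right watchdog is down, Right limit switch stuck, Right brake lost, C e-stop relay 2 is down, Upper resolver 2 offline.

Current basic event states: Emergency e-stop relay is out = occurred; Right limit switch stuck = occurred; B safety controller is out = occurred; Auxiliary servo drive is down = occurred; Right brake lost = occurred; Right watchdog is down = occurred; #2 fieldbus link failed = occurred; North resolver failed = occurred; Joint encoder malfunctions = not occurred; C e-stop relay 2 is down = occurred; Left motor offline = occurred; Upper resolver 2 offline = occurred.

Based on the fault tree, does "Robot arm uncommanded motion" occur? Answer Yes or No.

Yes

Controller stage lost [AND]: North resolver failed=occurs, Joint encoder malfunctions=not → not all inputs occur → does not occur.
Feedback branch down [OR]: Emergency e-stop relay is out=occurs, Controller stage lost=not → at least one input occurs → occurs.
Brake chain unavailable [OR]: B safety controller is out=occurs, Left motor offline=occurs, Auxiliary servo drive is down=occurs → at least one input occurs → occurs.
E-stop path down [AND]: Brake chain unavailable=occurs, #2 fieldbus link failed=occurs → all inputs occur → occurs.
Servo loop lost [OR]: Right limit switch stuck=occurs, Right brake lost=occurs, C e-stop relay 2 is down=occurs → at least one input occurs → occurs.
Safety interlock down [AND]: Right watchdog is down=occurs, Servo loop lost=occurs, Upper resolver 2 offline=occurs → all inputs occur → occurs.
Controller stage 2 unavailable [AND]: E-stop path down=occurs, Safety interlock down=occurs → all inputs occur → occurs.
Robot arm uncommanded motion [AND]: Feedback branch down=occurs, Controller stage 2 unavailable=occurs → all inputs occur → occurs.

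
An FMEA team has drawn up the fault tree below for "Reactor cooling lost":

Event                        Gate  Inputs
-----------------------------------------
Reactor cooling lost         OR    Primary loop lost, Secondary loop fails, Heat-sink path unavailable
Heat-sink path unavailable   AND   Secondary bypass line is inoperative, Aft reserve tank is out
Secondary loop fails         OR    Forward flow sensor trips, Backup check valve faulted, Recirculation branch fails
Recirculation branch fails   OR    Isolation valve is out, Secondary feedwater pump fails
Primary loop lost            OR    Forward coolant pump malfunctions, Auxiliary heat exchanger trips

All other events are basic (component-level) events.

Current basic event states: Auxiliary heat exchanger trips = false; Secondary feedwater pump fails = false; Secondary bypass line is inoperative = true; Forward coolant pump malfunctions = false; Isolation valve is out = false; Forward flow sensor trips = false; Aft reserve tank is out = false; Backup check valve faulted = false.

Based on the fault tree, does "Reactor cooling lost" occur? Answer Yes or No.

No

Primary loop lost [OR]: Forward coolant pump malfunctions=not, Auxiliary heat exchanger trips=not → no input occurs → does not occur.
Recirculation branch fails [OR]: Isolation valve is out=not, Secondary feedwater pump fails=not → no input occurs → does not occur.
Secondary loop fails [OR]: Forward flow sensor trips=not, Backup check valve faulted=not, Recirculation branch fails=not → no input occurs → does not occur.
Heat-sink path unavailable [AND]: Secondary bypass line is inoperative=occurs, Aft reserve tank is out=not → not all inputs occur → does not occur.
Reactor cooling lost [OR]: Primary loop lost=not, Secondary loop fails=not, Heat-sink path unavailable=not → no input occurs → does not occur.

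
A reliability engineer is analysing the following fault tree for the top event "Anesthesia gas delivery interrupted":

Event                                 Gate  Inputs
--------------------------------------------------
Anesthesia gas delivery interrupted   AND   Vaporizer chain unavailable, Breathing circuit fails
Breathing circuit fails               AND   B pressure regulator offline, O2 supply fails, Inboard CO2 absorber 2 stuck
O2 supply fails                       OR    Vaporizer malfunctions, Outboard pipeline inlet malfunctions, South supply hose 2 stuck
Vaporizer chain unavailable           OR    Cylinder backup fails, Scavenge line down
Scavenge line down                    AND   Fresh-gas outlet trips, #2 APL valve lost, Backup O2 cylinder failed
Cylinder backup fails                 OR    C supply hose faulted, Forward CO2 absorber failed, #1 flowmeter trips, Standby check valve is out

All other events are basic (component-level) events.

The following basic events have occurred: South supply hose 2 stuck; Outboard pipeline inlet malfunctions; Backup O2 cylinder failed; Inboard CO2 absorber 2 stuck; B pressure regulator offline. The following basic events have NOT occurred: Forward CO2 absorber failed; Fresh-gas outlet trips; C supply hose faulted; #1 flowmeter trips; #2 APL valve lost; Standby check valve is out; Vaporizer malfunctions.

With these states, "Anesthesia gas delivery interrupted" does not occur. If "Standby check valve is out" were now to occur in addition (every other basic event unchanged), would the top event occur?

Yes

Counterfactual: set "Standby check valve is out" to occurred.
Cylinder backup fails [OR]: C supply hose faulted=not, Forward CO2 absorber failed=not, #1 flowmeter trips=not, Standby check valve is out=occurs → at least one input occurs → occurs.
Scavenge line down [AND]: Fresh-gas outlet trips=not, #2 APL valve lost=not, Backup O2 cylinder failed=occurs → not all inputs occur → does not occur.
Vaporizer chain unavailable [OR]: Cylinder backup fails=occurs, Scavenge line down=not → at least one input occurs → occurs.
O2 supply fails [OR]: Vaporizer malfunctions=not, Outboard pipeline inlet malfunctions=occurs, South supply hose 2 stuck=occurs → at least one input occurs → occurs.
Breathing circuit fails [AND]: B pressure regulator offline=occurs, O2 supply fails=occurs, Inboard CO2 absorber 2 stuck=occurs → all inputs occur → occurs.
Anesthesia gas delivery interrupted [AND]: Vaporizer chain unavailable=occurs, Breathing circuit fails=occurs → all inputs occur → occurs.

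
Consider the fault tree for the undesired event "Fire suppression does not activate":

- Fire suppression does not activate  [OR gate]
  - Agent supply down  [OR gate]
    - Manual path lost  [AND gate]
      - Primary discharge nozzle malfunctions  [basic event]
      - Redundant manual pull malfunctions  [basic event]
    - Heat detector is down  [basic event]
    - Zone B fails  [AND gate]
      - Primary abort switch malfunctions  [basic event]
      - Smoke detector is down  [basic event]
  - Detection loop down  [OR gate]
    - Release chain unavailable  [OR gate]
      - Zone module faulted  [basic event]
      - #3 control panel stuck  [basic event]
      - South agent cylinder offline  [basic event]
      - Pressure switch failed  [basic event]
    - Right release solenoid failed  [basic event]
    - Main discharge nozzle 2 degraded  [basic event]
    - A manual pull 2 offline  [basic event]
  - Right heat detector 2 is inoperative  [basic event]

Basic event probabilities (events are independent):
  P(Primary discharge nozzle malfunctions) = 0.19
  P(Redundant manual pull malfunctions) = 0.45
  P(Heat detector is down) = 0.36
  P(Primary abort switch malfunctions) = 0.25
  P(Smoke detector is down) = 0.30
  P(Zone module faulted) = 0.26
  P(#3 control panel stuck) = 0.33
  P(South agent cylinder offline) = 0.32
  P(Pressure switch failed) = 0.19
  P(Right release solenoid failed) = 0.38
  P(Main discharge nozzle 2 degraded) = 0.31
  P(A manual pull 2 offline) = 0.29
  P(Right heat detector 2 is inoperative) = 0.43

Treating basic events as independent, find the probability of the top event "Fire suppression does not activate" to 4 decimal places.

0.9744

P(Manual path lost) [AND] = 0.19 × 0.45 = 0.085500
P(Zone B fails) [AND] = 0.25 × 0.30 = 0.075000
P(Agent supply down) [OR] = 1 − (1−0.085500) × (1−0.36) × (1−0.075000) = 0.458616
P(Release chain unavailable) [OR] = 1 − (1−0.26) × (1−0.33) × (1−0.32) × (1−0.19) = 0.726913
P(Detection loop down) [OR] = 1 − (1−0.726913) × (1−0.38) × (1−0.31) × (1−0.29) = 0.917053
P(Fire suppression does not activate) [OR] = 1 − (1−0.458616) × (1−0.917053) × (1−0.43) = 0.974403
Rounded to 4 decimal places: P(Fire suppression does not activate) ≈ 0.9744.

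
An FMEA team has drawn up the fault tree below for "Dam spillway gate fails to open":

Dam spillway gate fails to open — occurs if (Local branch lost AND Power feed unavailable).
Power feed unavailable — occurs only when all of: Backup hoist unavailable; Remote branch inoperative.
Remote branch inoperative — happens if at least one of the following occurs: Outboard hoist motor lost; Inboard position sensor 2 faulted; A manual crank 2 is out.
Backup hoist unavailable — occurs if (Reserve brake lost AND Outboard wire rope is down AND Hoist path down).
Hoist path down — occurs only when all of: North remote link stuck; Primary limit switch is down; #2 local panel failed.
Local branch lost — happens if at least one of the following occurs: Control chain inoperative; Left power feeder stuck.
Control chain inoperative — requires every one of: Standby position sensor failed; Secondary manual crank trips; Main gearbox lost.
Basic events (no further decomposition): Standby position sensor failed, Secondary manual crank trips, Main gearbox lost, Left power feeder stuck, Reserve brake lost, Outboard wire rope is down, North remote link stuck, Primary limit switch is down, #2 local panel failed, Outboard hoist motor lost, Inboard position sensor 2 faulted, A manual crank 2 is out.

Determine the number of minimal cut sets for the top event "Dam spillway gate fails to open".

6

Control chain inoperative [AND]: one cut set from each child combined → 1 × 1 × 1 = 1 cut set(s).
Local branch lost [OR]: union of children's cut sets → 2 cut set(s).
Hoist path down [AND]: one cut set from each child combined → 1 × 1 × 1 = 1 cut set(s).
Backup hoist unavailable [AND]: one cut set from each child combined → 1 × 1 × 1 = 1 cut set(s).
Remote branch inoperative [OR]: union of children's cut sets → 3 cut set(s).
Power feed unavailable [AND]: one cut set from each child combined → 1 × 3 = 3 cut set(s).
Dam spillway gate fails to open [AND]: one cut set from each child combined → 2 × 3 = 6 cut set(s).
Minimal cut sets: {#2 local panel failed, Main gearbox lost, North remote link stuck, Outboard hoist motor lost, Outboard wire rope is down, Primary limit switch is down, Reserve brake lost, Secondary manual crank trips, Standby position sensor failed}; {#2 local panel failed, Inboard position sensor 2 faulted, Main gearbox lost, North remote link stuck, Outboard wire rope is down, Primary limit switch is down, Reserve brake lost, Secondary manual crank trips, Standby position sensor failed}; {#2 local panel failed, A manual crank 2 is out, Main gearbox lost, North remote link stuck, Outboard wire rope is down, Primary limit switch is down, Reserve brake lost, Secondary manual crank trips, Standby position sensor failed}; {#2 local panel failed, Left power feeder stuck, North remote link stuck, Outboard hoist motor lost, Outboard wire rope is down, Primary limit switch is down, Reserve brake lost}; {#2 local panel failed, Inboard position sensor 2 faulted, Left power feeder stuck, North remote link stuck, Outboard wire rope is down, Primary limit switch is down, Reserve brake lost}; {#2 local panel failed, A manual crank 2 is out, Left power feeder stuck, North remote link stuck, Outboard wire rope is down, Primary limit switch is down, Reserve brake lost}.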